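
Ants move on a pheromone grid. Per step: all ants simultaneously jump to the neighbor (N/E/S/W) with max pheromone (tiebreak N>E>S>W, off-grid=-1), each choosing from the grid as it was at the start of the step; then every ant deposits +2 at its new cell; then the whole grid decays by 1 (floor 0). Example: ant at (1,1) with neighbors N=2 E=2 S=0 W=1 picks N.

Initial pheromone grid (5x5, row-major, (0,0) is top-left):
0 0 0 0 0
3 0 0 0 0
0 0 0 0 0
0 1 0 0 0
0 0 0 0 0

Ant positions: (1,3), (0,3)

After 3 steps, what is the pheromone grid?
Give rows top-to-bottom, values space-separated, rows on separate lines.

After step 1: ants at (0,3),(0,4)
  0 0 0 1 1
  2 0 0 0 0
  0 0 0 0 0
  0 0 0 0 0
  0 0 0 0 0
After step 2: ants at (0,4),(0,3)
  0 0 0 2 2
  1 0 0 0 0
  0 0 0 0 0
  0 0 0 0 0
  0 0 0 0 0
After step 3: ants at (0,3),(0,4)
  0 0 0 3 3
  0 0 0 0 0
  0 0 0 0 0
  0 0 0 0 0
  0 0 0 0 0

0 0 0 3 3
0 0 0 0 0
0 0 0 0 0
0 0 0 0 0
0 0 0 0 0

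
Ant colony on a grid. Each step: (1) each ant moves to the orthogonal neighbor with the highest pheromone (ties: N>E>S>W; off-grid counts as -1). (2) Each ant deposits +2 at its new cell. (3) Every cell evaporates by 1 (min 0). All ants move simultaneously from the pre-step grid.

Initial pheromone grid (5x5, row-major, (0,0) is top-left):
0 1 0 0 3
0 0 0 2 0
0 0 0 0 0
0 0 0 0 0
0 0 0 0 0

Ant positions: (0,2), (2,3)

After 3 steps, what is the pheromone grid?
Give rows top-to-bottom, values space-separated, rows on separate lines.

After step 1: ants at (0,1),(1,3)
  0 2 0 0 2
  0 0 0 3 0
  0 0 0 0 0
  0 0 0 0 0
  0 0 0 0 0
After step 2: ants at (0,2),(0,3)
  0 1 1 1 1
  0 0 0 2 0
  0 0 0 0 0
  0 0 0 0 0
  0 0 0 0 0
After step 3: ants at (0,3),(1,3)
  0 0 0 2 0
  0 0 0 3 0
  0 0 0 0 0
  0 0 0 0 0
  0 0 0 0 0

0 0 0 2 0
0 0 0 3 0
0 0 0 0 0
0 0 0 0 0
0 0 0 0 0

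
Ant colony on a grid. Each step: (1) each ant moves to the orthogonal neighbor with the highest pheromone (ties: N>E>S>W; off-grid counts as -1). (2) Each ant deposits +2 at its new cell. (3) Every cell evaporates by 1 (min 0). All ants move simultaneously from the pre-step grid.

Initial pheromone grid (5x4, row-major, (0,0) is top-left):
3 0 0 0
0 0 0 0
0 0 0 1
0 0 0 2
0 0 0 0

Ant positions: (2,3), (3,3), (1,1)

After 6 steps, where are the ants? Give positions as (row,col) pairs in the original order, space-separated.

Step 1: ant0:(2,3)->S->(3,3) | ant1:(3,3)->N->(2,3) | ant2:(1,1)->N->(0,1)
  grid max=3 at (3,3)
Step 2: ant0:(3,3)->N->(2,3) | ant1:(2,3)->S->(3,3) | ant2:(0,1)->W->(0,0)
  grid max=4 at (3,3)
Step 3: ant0:(2,3)->S->(3,3) | ant1:(3,3)->N->(2,3) | ant2:(0,0)->E->(0,1)
  grid max=5 at (3,3)
Step 4: ant0:(3,3)->N->(2,3) | ant1:(2,3)->S->(3,3) | ant2:(0,1)->W->(0,0)
  grid max=6 at (3,3)
Step 5: ant0:(2,3)->S->(3,3) | ant1:(3,3)->N->(2,3) | ant2:(0,0)->E->(0,1)
  grid max=7 at (3,3)
Step 6: ant0:(3,3)->N->(2,3) | ant1:(2,3)->S->(3,3) | ant2:(0,1)->W->(0,0)
  grid max=8 at (3,3)

(2,3) (3,3) (0,0)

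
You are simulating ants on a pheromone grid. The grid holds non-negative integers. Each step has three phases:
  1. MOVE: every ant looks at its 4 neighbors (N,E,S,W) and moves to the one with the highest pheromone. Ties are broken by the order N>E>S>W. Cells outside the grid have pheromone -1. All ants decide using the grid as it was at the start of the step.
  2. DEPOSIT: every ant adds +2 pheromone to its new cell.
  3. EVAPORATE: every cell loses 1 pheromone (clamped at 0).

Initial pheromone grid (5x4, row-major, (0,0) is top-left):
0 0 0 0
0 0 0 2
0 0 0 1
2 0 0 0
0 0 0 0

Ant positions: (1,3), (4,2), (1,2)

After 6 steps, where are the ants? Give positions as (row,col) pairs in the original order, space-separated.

Step 1: ant0:(1,3)->S->(2,3) | ant1:(4,2)->N->(3,2) | ant2:(1,2)->E->(1,3)
  grid max=3 at (1,3)
Step 2: ant0:(2,3)->N->(1,3) | ant1:(3,2)->N->(2,2) | ant2:(1,3)->S->(2,3)
  grid max=4 at (1,3)
Step 3: ant0:(1,3)->S->(2,3) | ant1:(2,2)->E->(2,3) | ant2:(2,3)->N->(1,3)
  grid max=6 at (2,3)
Step 4: ant0:(2,3)->N->(1,3) | ant1:(2,3)->N->(1,3) | ant2:(1,3)->S->(2,3)
  grid max=8 at (1,3)
Step 5: ant0:(1,3)->S->(2,3) | ant1:(1,3)->S->(2,3) | ant2:(2,3)->N->(1,3)
  grid max=10 at (2,3)
Step 6: ant0:(2,3)->N->(1,3) | ant1:(2,3)->N->(1,3) | ant2:(1,3)->S->(2,3)
  grid max=12 at (1,3)

(1,3) (1,3) (2,3)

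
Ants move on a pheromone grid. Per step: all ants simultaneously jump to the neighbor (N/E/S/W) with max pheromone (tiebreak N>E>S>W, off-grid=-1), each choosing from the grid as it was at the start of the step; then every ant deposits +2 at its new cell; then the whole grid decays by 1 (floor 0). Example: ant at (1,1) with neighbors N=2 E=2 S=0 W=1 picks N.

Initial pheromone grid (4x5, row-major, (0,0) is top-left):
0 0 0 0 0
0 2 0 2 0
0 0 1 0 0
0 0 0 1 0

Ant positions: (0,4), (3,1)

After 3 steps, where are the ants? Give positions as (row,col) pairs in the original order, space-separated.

Step 1: ant0:(0,4)->S->(1,4) | ant1:(3,1)->N->(2,1)
  grid max=1 at (1,1)
Step 2: ant0:(1,4)->W->(1,3) | ant1:(2,1)->N->(1,1)
  grid max=2 at (1,1)
Step 3: ant0:(1,3)->N->(0,3) | ant1:(1,1)->N->(0,1)
  grid max=1 at (0,1)

(0,3) (0,1)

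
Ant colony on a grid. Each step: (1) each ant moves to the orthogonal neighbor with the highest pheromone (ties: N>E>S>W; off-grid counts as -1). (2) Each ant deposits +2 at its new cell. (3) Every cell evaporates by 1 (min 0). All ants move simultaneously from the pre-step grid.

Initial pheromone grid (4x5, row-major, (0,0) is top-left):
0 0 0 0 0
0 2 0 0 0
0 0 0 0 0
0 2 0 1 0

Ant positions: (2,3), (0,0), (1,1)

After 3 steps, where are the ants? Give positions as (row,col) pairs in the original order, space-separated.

Step 1: ant0:(2,3)->S->(3,3) | ant1:(0,0)->E->(0,1) | ant2:(1,1)->N->(0,1)
  grid max=3 at (0,1)
Step 2: ant0:(3,3)->N->(2,3) | ant1:(0,1)->S->(1,1) | ant2:(0,1)->S->(1,1)
  grid max=4 at (1,1)
Step 3: ant0:(2,3)->S->(3,3) | ant1:(1,1)->N->(0,1) | ant2:(1,1)->N->(0,1)
  grid max=5 at (0,1)

(3,3) (0,1) (0,1)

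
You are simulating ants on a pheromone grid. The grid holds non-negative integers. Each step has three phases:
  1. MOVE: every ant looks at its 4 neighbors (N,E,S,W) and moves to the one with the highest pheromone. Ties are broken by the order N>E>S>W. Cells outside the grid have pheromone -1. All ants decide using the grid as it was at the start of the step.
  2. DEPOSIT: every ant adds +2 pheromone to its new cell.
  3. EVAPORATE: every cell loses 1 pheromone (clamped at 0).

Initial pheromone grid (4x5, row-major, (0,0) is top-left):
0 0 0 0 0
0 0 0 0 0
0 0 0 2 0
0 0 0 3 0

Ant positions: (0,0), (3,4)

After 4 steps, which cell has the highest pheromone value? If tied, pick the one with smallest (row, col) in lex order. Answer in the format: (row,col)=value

Step 1: ant0:(0,0)->E->(0,1) | ant1:(3,4)->W->(3,3)
  grid max=4 at (3,3)
Step 2: ant0:(0,1)->E->(0,2) | ant1:(3,3)->N->(2,3)
  grid max=3 at (3,3)
Step 3: ant0:(0,2)->E->(0,3) | ant1:(2,3)->S->(3,3)
  grid max=4 at (3,3)
Step 4: ant0:(0,3)->E->(0,4) | ant1:(3,3)->N->(2,3)
  grid max=3 at (3,3)
Final grid:
  0 0 0 0 1
  0 0 0 0 0
  0 0 0 2 0
  0 0 0 3 0
Max pheromone 3 at (3,3)

Answer: (3,3)=3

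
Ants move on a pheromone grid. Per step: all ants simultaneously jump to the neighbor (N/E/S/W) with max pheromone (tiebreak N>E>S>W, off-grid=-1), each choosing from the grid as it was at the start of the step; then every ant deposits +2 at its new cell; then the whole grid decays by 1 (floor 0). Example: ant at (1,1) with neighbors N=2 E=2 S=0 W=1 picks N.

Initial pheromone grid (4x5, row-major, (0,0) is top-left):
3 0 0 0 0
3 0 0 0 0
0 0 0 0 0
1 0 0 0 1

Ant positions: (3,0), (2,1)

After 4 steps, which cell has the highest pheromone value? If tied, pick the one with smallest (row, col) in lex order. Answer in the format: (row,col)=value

Answer: (1,0)=7

Derivation:
Step 1: ant0:(3,0)->N->(2,0) | ant1:(2,1)->N->(1,1)
  grid max=2 at (0,0)
Step 2: ant0:(2,0)->N->(1,0) | ant1:(1,1)->W->(1,0)
  grid max=5 at (1,0)
Step 3: ant0:(1,0)->N->(0,0) | ant1:(1,0)->N->(0,0)
  grid max=4 at (0,0)
Step 4: ant0:(0,0)->S->(1,0) | ant1:(0,0)->S->(1,0)
  grid max=7 at (1,0)
Final grid:
  3 0 0 0 0
  7 0 0 0 0
  0 0 0 0 0
  0 0 0 0 0
Max pheromone 7 at (1,0)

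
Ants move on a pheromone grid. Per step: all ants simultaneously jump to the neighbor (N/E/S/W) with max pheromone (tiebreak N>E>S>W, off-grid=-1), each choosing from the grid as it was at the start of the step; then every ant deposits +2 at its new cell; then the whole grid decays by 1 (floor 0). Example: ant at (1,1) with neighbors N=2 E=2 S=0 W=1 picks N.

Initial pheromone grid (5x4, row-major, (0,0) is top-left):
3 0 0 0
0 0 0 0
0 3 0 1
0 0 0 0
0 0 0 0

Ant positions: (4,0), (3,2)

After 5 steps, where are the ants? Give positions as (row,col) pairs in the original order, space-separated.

Step 1: ant0:(4,0)->N->(3,0) | ant1:(3,2)->N->(2,2)
  grid max=2 at (0,0)
Step 2: ant0:(3,0)->N->(2,0) | ant1:(2,2)->W->(2,1)
  grid max=3 at (2,1)
Step 3: ant0:(2,0)->E->(2,1) | ant1:(2,1)->W->(2,0)
  grid max=4 at (2,1)
Step 4: ant0:(2,1)->W->(2,0) | ant1:(2,0)->E->(2,1)
  grid max=5 at (2,1)
Step 5: ant0:(2,0)->E->(2,1) | ant1:(2,1)->W->(2,0)
  grid max=6 at (2,1)

(2,1) (2,0)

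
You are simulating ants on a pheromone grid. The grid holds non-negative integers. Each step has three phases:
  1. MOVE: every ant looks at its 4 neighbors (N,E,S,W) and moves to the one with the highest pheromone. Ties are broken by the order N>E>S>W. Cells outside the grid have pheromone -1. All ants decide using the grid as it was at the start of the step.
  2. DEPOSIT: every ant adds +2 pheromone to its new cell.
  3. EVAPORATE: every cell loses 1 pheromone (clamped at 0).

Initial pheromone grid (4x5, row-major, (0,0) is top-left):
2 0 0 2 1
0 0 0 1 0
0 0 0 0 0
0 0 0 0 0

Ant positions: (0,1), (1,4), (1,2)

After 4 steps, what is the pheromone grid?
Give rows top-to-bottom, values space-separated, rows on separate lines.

After step 1: ants at (0,0),(0,4),(1,3)
  3 0 0 1 2
  0 0 0 2 0
  0 0 0 0 0
  0 0 0 0 0
After step 2: ants at (0,1),(0,3),(0,3)
  2 1 0 4 1
  0 0 0 1 0
  0 0 0 0 0
  0 0 0 0 0
After step 3: ants at (0,0),(0,4),(0,4)
  3 0 0 3 4
  0 0 0 0 0
  0 0 0 0 0
  0 0 0 0 0
After step 4: ants at (0,1),(0,3),(0,3)
  2 1 0 6 3
  0 0 0 0 0
  0 0 0 0 0
  0 0 0 0 0

2 1 0 6 3
0 0 0 0 0
0 0 0 0 0
0 0 0 0 0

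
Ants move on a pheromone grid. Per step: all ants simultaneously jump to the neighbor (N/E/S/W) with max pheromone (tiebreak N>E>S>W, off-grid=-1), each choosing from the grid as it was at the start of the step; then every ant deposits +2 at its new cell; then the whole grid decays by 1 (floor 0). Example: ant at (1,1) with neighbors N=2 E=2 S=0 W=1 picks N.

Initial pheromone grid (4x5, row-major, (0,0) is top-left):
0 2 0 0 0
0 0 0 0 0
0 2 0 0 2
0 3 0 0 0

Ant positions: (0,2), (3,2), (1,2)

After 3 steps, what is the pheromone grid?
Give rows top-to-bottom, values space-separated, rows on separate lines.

After step 1: ants at (0,1),(3,1),(0,2)
  0 3 1 0 0
  0 0 0 0 0
  0 1 0 0 1
  0 4 0 0 0
After step 2: ants at (0,2),(2,1),(0,1)
  0 4 2 0 0
  0 0 0 0 0
  0 2 0 0 0
  0 3 0 0 0
After step 3: ants at (0,1),(3,1),(0,2)
  0 5 3 0 0
  0 0 0 0 0
  0 1 0 0 0
  0 4 0 0 0

0 5 3 0 0
0 0 0 0 0
0 1 0 0 0
0 4 0 0 0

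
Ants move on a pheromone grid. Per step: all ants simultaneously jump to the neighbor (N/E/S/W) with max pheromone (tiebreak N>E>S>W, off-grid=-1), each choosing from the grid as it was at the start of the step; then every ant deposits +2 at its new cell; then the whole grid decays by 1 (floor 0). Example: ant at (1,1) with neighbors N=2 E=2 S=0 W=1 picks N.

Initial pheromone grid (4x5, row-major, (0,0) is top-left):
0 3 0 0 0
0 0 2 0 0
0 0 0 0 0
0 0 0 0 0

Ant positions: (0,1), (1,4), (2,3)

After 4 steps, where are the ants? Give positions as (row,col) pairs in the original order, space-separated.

Step 1: ant0:(0,1)->E->(0,2) | ant1:(1,4)->N->(0,4) | ant2:(2,3)->N->(1,3)
  grid max=2 at (0,1)
Step 2: ant0:(0,2)->W->(0,1) | ant1:(0,4)->S->(1,4) | ant2:(1,3)->W->(1,2)
  grid max=3 at (0,1)
Step 3: ant0:(0,1)->E->(0,2) | ant1:(1,4)->N->(0,4) | ant2:(1,2)->N->(0,2)
  grid max=3 at (0,2)
Step 4: ant0:(0,2)->W->(0,1) | ant1:(0,4)->S->(1,4) | ant2:(0,2)->W->(0,1)
  grid max=5 at (0,1)

(0,1) (1,4) (0,1)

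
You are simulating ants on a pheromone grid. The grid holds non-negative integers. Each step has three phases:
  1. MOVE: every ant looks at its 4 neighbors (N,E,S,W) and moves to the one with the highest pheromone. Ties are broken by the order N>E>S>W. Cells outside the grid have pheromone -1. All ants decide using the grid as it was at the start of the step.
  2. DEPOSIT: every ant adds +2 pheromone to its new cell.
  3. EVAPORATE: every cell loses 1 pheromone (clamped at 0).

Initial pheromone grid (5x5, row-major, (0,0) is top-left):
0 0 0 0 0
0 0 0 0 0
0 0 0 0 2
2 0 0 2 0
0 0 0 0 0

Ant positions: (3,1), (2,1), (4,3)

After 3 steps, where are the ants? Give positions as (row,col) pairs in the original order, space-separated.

Step 1: ant0:(3,1)->W->(3,0) | ant1:(2,1)->N->(1,1) | ant2:(4,3)->N->(3,3)
  grid max=3 at (3,0)
Step 2: ant0:(3,0)->N->(2,0) | ant1:(1,1)->N->(0,1) | ant2:(3,3)->N->(2,3)
  grid max=2 at (3,0)
Step 3: ant0:(2,0)->S->(3,0) | ant1:(0,1)->E->(0,2) | ant2:(2,3)->S->(3,3)
  grid max=3 at (3,0)

(3,0) (0,2) (3,3)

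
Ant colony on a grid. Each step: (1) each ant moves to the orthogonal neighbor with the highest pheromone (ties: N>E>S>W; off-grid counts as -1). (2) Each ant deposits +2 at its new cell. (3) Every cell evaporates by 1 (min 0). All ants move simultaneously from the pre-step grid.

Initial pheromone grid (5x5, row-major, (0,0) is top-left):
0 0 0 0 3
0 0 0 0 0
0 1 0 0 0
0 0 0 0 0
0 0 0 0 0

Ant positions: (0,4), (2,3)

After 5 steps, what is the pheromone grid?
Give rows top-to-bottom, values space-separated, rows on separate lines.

After step 1: ants at (1,4),(1,3)
  0 0 0 0 2
  0 0 0 1 1
  0 0 0 0 0
  0 0 0 0 0
  0 0 0 0 0
After step 2: ants at (0,4),(1,4)
  0 0 0 0 3
  0 0 0 0 2
  0 0 0 0 0
  0 0 0 0 0
  0 0 0 0 0
After step 3: ants at (1,4),(0,4)
  0 0 0 0 4
  0 0 0 0 3
  0 0 0 0 0
  0 0 0 0 0
  0 0 0 0 0
After step 4: ants at (0,4),(1,4)
  0 0 0 0 5
  0 0 0 0 4
  0 0 0 0 0
  0 0 0 0 0
  0 0 0 0 0
After step 5: ants at (1,4),(0,4)
  0 0 0 0 6
  0 0 0 0 5
  0 0 0 0 0
  0 0 0 0 0
  0 0 0 0 0

0 0 0 0 6
0 0 0 0 5
0 0 0 0 0
0 0 0 0 0
0 0 0 0 0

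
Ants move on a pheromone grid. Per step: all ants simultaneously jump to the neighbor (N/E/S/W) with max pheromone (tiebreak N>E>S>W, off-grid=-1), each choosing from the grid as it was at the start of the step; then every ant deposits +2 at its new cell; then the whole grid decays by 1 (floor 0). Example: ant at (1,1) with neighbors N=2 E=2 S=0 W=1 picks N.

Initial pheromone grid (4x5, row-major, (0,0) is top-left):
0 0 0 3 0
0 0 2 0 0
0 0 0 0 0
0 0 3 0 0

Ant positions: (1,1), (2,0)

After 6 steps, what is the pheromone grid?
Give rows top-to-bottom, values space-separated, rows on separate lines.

After step 1: ants at (1,2),(1,0)
  0 0 0 2 0
  1 0 3 0 0
  0 0 0 0 0
  0 0 2 0 0
After step 2: ants at (0,2),(0,0)
  1 0 1 1 0
  0 0 2 0 0
  0 0 0 0 0
  0 0 1 0 0
After step 3: ants at (1,2),(0,1)
  0 1 0 0 0
  0 0 3 0 0
  0 0 0 0 0
  0 0 0 0 0
After step 4: ants at (0,2),(0,2)
  0 0 3 0 0
  0 0 2 0 0
  0 0 0 0 0
  0 0 0 0 0
After step 5: ants at (1,2),(1,2)
  0 0 2 0 0
  0 0 5 0 0
  0 0 0 0 0
  0 0 0 0 0
After step 6: ants at (0,2),(0,2)
  0 0 5 0 0
  0 0 4 0 0
  0 0 0 0 0
  0 0 0 0 0

0 0 5 0 0
0 0 4 0 0
0 0 0 0 0
0 0 0 0 0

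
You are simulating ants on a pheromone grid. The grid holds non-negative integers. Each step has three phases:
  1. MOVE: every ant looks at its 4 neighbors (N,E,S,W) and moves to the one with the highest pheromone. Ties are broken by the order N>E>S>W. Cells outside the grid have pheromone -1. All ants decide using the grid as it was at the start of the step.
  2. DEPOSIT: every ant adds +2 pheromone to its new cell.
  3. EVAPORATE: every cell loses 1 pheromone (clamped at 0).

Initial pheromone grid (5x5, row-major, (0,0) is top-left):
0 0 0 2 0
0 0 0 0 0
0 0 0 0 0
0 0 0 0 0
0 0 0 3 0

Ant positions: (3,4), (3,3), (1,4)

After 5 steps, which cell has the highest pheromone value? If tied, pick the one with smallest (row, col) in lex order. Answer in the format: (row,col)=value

Answer: (0,4)=5

Derivation:
Step 1: ant0:(3,4)->N->(2,4) | ant1:(3,3)->S->(4,3) | ant2:(1,4)->N->(0,4)
  grid max=4 at (4,3)
Step 2: ant0:(2,4)->N->(1,4) | ant1:(4,3)->N->(3,3) | ant2:(0,4)->W->(0,3)
  grid max=3 at (4,3)
Step 3: ant0:(1,4)->N->(0,4) | ant1:(3,3)->S->(4,3) | ant2:(0,3)->E->(0,4)
  grid max=4 at (4,3)
Step 4: ant0:(0,4)->W->(0,3) | ant1:(4,3)->N->(3,3) | ant2:(0,4)->W->(0,3)
  grid max=4 at (0,3)
Step 5: ant0:(0,3)->E->(0,4) | ant1:(3,3)->S->(4,3) | ant2:(0,3)->E->(0,4)
  grid max=5 at (0,4)
Final grid:
  0 0 0 3 5
  0 0 0 0 0
  0 0 0 0 0
  0 0 0 0 0
  0 0 0 4 0
Max pheromone 5 at (0,4)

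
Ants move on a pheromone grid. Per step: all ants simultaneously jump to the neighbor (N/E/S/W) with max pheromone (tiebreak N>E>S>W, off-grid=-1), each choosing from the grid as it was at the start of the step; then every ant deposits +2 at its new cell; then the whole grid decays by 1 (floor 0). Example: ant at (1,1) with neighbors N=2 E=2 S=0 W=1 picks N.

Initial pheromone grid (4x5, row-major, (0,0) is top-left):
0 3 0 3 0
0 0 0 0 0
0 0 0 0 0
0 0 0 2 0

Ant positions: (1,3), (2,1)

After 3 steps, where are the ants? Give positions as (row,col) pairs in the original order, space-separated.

Step 1: ant0:(1,3)->N->(0,3) | ant1:(2,1)->N->(1,1)
  grid max=4 at (0,3)
Step 2: ant0:(0,3)->E->(0,4) | ant1:(1,1)->N->(0,1)
  grid max=3 at (0,1)
Step 3: ant0:(0,4)->W->(0,3) | ant1:(0,1)->E->(0,2)
  grid max=4 at (0,3)

(0,3) (0,2)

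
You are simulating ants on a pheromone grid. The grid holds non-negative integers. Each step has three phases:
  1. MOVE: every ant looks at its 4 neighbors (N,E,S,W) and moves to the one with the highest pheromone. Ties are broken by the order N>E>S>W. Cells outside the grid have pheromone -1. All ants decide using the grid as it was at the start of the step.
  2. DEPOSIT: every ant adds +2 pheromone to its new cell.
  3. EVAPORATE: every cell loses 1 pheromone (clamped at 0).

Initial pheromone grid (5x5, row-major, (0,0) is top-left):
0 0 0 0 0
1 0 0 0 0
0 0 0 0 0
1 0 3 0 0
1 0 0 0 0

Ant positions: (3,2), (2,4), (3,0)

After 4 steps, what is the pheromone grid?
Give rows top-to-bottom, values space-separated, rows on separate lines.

After step 1: ants at (2,2),(1,4),(4,0)
  0 0 0 0 0
  0 0 0 0 1
  0 0 1 0 0
  0 0 2 0 0
  2 0 0 0 0
After step 2: ants at (3,2),(0,4),(3,0)
  0 0 0 0 1
  0 0 0 0 0
  0 0 0 0 0
  1 0 3 0 0
  1 0 0 0 0
After step 3: ants at (2,2),(1,4),(4,0)
  0 0 0 0 0
  0 0 0 0 1
  0 0 1 0 0
  0 0 2 0 0
  2 0 0 0 0
After step 4: ants at (3,2),(0,4),(3,0)
  0 0 0 0 1
  0 0 0 0 0
  0 0 0 0 0
  1 0 3 0 0
  1 0 0 0 0

0 0 0 0 1
0 0 0 0 0
0 0 0 0 0
1 0 3 0 0
1 0 0 0 0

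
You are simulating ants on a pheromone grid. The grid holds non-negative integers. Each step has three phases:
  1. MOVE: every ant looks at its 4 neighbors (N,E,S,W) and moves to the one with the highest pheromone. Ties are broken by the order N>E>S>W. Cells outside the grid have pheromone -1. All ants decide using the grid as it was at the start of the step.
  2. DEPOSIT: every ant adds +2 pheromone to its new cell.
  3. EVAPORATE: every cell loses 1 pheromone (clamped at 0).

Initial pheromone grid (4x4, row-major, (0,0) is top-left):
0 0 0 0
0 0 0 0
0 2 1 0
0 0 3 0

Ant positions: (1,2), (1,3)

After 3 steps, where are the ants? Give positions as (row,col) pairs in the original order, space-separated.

Step 1: ant0:(1,2)->S->(2,2) | ant1:(1,3)->N->(0,3)
  grid max=2 at (2,2)
Step 2: ant0:(2,2)->S->(3,2) | ant1:(0,3)->S->(1,3)
  grid max=3 at (3,2)
Step 3: ant0:(3,2)->N->(2,2) | ant1:(1,3)->N->(0,3)
  grid max=2 at (2,2)

(2,2) (0,3)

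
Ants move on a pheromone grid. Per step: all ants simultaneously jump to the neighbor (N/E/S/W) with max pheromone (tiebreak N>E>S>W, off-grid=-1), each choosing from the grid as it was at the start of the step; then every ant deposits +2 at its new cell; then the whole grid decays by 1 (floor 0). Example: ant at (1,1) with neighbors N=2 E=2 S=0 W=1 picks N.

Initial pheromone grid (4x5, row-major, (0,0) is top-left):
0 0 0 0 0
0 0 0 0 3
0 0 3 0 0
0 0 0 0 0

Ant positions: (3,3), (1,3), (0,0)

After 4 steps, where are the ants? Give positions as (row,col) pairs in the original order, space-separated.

Step 1: ant0:(3,3)->N->(2,3) | ant1:(1,3)->E->(1,4) | ant2:(0,0)->E->(0,1)
  grid max=4 at (1,4)
Step 2: ant0:(2,3)->W->(2,2) | ant1:(1,4)->N->(0,4) | ant2:(0,1)->E->(0,2)
  grid max=3 at (1,4)
Step 3: ant0:(2,2)->N->(1,2) | ant1:(0,4)->S->(1,4) | ant2:(0,2)->E->(0,3)
  grid max=4 at (1,4)
Step 4: ant0:(1,2)->S->(2,2) | ant1:(1,4)->N->(0,4) | ant2:(0,3)->E->(0,4)
  grid max=3 at (0,4)

(2,2) (0,4) (0,4)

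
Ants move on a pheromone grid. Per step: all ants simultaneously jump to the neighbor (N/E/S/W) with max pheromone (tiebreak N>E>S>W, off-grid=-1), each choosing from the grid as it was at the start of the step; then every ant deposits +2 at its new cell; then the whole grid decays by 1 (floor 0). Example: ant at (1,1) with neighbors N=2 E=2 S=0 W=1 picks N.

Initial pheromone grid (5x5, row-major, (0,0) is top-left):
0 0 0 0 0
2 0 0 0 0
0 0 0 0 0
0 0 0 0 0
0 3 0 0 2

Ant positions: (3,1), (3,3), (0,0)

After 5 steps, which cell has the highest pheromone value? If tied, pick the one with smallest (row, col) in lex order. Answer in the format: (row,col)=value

Answer: (4,1)=4

Derivation:
Step 1: ant0:(3,1)->S->(4,1) | ant1:(3,3)->N->(2,3) | ant2:(0,0)->S->(1,0)
  grid max=4 at (4,1)
Step 2: ant0:(4,1)->N->(3,1) | ant1:(2,3)->N->(1,3) | ant2:(1,0)->N->(0,0)
  grid max=3 at (4,1)
Step 3: ant0:(3,1)->S->(4,1) | ant1:(1,3)->N->(0,3) | ant2:(0,0)->S->(1,0)
  grid max=4 at (4,1)
Step 4: ant0:(4,1)->N->(3,1) | ant1:(0,3)->E->(0,4) | ant2:(1,0)->N->(0,0)
  grid max=3 at (4,1)
Step 5: ant0:(3,1)->S->(4,1) | ant1:(0,4)->S->(1,4) | ant2:(0,0)->S->(1,0)
  grid max=4 at (4,1)
Final grid:
  0 0 0 0 0
  3 0 0 0 1
  0 0 0 0 0
  0 0 0 0 0
  0 4 0 0 0
Max pheromone 4 at (4,1)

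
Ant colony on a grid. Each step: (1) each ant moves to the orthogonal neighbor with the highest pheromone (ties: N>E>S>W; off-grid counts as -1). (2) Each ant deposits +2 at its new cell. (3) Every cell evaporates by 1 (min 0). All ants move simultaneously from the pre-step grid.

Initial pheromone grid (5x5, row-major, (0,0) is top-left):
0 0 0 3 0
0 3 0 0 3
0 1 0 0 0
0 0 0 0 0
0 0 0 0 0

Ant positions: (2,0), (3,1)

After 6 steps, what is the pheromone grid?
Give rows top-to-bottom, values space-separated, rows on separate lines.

After step 1: ants at (2,1),(2,1)
  0 0 0 2 0
  0 2 0 0 2
  0 4 0 0 0
  0 0 0 0 0
  0 0 0 0 0
After step 2: ants at (1,1),(1,1)
  0 0 0 1 0
  0 5 0 0 1
  0 3 0 0 0
  0 0 0 0 0
  0 0 0 0 0
After step 3: ants at (2,1),(2,1)
  0 0 0 0 0
  0 4 0 0 0
  0 6 0 0 0
  0 0 0 0 0
  0 0 0 0 0
After step 4: ants at (1,1),(1,1)
  0 0 0 0 0
  0 7 0 0 0
  0 5 0 0 0
  0 0 0 0 0
  0 0 0 0 0
After step 5: ants at (2,1),(2,1)
  0 0 0 0 0
  0 6 0 0 0
  0 8 0 0 0
  0 0 0 0 0
  0 0 0 0 0
After step 6: ants at (1,1),(1,1)
  0 0 0 0 0
  0 9 0 0 0
  0 7 0 0 0
  0 0 0 0 0
  0 0 0 0 0

0 0 0 0 0
0 9 0 0 0
0 7 0 0 0
0 0 0 0 0
0 0 0 0 0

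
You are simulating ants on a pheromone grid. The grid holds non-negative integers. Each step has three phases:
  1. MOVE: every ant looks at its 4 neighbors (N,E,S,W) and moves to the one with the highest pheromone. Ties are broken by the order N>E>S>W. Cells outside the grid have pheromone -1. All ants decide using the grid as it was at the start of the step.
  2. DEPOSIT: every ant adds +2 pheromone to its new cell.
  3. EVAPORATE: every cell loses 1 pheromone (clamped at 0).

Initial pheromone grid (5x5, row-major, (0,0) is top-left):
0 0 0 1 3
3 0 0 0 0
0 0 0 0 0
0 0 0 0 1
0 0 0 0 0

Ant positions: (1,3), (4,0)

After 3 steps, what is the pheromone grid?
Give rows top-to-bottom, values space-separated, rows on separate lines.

After step 1: ants at (0,3),(3,0)
  0 0 0 2 2
  2 0 0 0 0
  0 0 0 0 0
  1 0 0 0 0
  0 0 0 0 0
After step 2: ants at (0,4),(2,0)
  0 0 0 1 3
  1 0 0 0 0
  1 0 0 0 0
  0 0 0 0 0
  0 0 0 0 0
After step 3: ants at (0,3),(1,0)
  0 0 0 2 2
  2 0 0 0 0
  0 0 0 0 0
  0 0 0 0 0
  0 0 0 0 0

0 0 0 2 2
2 0 0 0 0
0 0 0 0 0
0 0 0 0 0
0 0 0 0 0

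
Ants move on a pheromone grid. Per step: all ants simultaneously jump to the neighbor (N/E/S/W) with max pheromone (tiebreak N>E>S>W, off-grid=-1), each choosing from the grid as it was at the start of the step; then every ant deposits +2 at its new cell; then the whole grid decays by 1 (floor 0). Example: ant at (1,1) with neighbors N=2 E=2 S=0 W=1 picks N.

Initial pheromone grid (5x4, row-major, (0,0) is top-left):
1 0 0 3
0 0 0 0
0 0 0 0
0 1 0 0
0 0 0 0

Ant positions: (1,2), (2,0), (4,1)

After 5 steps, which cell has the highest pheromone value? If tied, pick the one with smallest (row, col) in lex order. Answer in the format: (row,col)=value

Step 1: ant0:(1,2)->N->(0,2) | ant1:(2,0)->N->(1,0) | ant2:(4,1)->N->(3,1)
  grid max=2 at (0,3)
Step 2: ant0:(0,2)->E->(0,3) | ant1:(1,0)->N->(0,0) | ant2:(3,1)->N->(2,1)
  grid max=3 at (0,3)
Step 3: ant0:(0,3)->S->(1,3) | ant1:(0,0)->E->(0,1) | ant2:(2,1)->S->(3,1)
  grid max=2 at (0,3)
Step 4: ant0:(1,3)->N->(0,3) | ant1:(0,1)->E->(0,2) | ant2:(3,1)->N->(2,1)
  grid max=3 at (0,3)
Step 5: ant0:(0,3)->W->(0,2) | ant1:(0,2)->E->(0,3) | ant2:(2,1)->S->(3,1)
  grid max=4 at (0,3)
Final grid:
  0 0 2 4
  0 0 0 0
  0 0 0 0
  0 2 0 0
  0 0 0 0
Max pheromone 4 at (0,3)

Answer: (0,3)=4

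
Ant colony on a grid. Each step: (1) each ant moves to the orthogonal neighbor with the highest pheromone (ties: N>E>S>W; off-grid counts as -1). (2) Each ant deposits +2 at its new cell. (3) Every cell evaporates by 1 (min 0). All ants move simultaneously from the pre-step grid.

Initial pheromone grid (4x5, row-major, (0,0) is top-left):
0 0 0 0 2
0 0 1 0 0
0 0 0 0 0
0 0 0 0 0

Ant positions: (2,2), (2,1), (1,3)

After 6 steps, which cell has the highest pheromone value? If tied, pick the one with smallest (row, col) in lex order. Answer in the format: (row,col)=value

Step 1: ant0:(2,2)->N->(1,2) | ant1:(2,1)->N->(1,1) | ant2:(1,3)->W->(1,2)
  grid max=4 at (1,2)
Step 2: ant0:(1,2)->W->(1,1) | ant1:(1,1)->E->(1,2) | ant2:(1,2)->W->(1,1)
  grid max=5 at (1,2)
Step 3: ant0:(1,1)->E->(1,2) | ant1:(1,2)->W->(1,1) | ant2:(1,1)->E->(1,2)
  grid max=8 at (1,2)
Step 4: ant0:(1,2)->W->(1,1) | ant1:(1,1)->E->(1,2) | ant2:(1,2)->W->(1,1)
  grid max=9 at (1,2)
Step 5: ant0:(1,1)->E->(1,2) | ant1:(1,2)->W->(1,1) | ant2:(1,1)->E->(1,2)
  grid max=12 at (1,2)
Step 6: ant0:(1,2)->W->(1,1) | ant1:(1,1)->E->(1,2) | ant2:(1,2)->W->(1,1)
  grid max=13 at (1,2)
Final grid:
  0 0 0 0 0
  0 12 13 0 0
  0 0 0 0 0
  0 0 0 0 0
Max pheromone 13 at (1,2)

Answer: (1,2)=13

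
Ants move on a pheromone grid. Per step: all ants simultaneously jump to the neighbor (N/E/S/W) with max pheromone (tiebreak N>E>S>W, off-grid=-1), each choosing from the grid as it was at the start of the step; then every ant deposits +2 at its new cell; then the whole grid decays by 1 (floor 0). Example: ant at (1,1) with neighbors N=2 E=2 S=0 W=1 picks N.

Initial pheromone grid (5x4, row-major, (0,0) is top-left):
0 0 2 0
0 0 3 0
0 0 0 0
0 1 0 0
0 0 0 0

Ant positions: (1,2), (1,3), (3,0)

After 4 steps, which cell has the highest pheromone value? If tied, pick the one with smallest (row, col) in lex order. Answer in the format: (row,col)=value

Answer: (1,2)=7

Derivation:
Step 1: ant0:(1,2)->N->(0,2) | ant1:(1,3)->W->(1,2) | ant2:(3,0)->E->(3,1)
  grid max=4 at (1,2)
Step 2: ant0:(0,2)->S->(1,2) | ant1:(1,2)->N->(0,2) | ant2:(3,1)->N->(2,1)
  grid max=5 at (1,2)
Step 3: ant0:(1,2)->N->(0,2) | ant1:(0,2)->S->(1,2) | ant2:(2,1)->S->(3,1)
  grid max=6 at (1,2)
Step 4: ant0:(0,2)->S->(1,2) | ant1:(1,2)->N->(0,2) | ant2:(3,1)->N->(2,1)
  grid max=7 at (1,2)
Final grid:
  0 0 6 0
  0 0 7 0
  0 1 0 0
  0 1 0 0
  0 0 0 0
Max pheromone 7 at (1,2)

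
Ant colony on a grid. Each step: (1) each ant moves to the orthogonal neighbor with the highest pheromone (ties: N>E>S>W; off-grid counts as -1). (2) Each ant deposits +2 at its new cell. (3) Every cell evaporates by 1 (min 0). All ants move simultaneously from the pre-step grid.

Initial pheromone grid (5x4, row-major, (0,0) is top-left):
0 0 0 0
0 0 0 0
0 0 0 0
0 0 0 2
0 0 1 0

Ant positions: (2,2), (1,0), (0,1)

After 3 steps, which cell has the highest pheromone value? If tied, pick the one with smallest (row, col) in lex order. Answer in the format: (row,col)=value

Answer: (0,2)=5

Derivation:
Step 1: ant0:(2,2)->N->(1,2) | ant1:(1,0)->N->(0,0) | ant2:(0,1)->E->(0,2)
  grid max=1 at (0,0)
Step 2: ant0:(1,2)->N->(0,2) | ant1:(0,0)->E->(0,1) | ant2:(0,2)->S->(1,2)
  grid max=2 at (0,2)
Step 3: ant0:(0,2)->S->(1,2) | ant1:(0,1)->E->(0,2) | ant2:(1,2)->N->(0,2)
  grid max=5 at (0,2)
Final grid:
  0 0 5 0
  0 0 3 0
  0 0 0 0
  0 0 0 0
  0 0 0 0
Max pheromone 5 at (0,2)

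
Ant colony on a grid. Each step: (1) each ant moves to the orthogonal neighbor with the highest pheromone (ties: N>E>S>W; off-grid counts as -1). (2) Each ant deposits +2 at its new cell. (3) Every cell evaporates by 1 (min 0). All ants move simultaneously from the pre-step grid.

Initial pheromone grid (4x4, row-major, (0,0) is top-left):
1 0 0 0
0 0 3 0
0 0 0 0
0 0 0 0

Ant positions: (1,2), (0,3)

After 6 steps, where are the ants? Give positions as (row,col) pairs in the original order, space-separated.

Step 1: ant0:(1,2)->N->(0,2) | ant1:(0,3)->S->(1,3)
  grid max=2 at (1,2)
Step 2: ant0:(0,2)->S->(1,2) | ant1:(1,3)->W->(1,2)
  grid max=5 at (1,2)
Step 3: ant0:(1,2)->N->(0,2) | ant1:(1,2)->N->(0,2)
  grid max=4 at (1,2)
Step 4: ant0:(0,2)->S->(1,2) | ant1:(0,2)->S->(1,2)
  grid max=7 at (1,2)
Step 5: ant0:(1,2)->N->(0,2) | ant1:(1,2)->N->(0,2)
  grid max=6 at (1,2)
Step 6: ant0:(0,2)->S->(1,2) | ant1:(0,2)->S->(1,2)
  grid max=9 at (1,2)

(1,2) (1,2)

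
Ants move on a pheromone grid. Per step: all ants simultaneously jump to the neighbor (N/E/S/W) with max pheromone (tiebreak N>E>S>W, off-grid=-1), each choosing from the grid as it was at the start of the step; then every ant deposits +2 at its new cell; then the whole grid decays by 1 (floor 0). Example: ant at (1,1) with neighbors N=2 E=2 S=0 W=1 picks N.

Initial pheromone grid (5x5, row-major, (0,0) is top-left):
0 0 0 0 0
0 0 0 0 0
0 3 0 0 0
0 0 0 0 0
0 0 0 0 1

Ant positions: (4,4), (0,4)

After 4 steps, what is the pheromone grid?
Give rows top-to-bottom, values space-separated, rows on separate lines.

After step 1: ants at (3,4),(1,4)
  0 0 0 0 0
  0 0 0 0 1
  0 2 0 0 0
  0 0 0 0 1
  0 0 0 0 0
After step 2: ants at (2,4),(0,4)
  0 0 0 0 1
  0 0 0 0 0
  0 1 0 0 1
  0 0 0 0 0
  0 0 0 0 0
After step 3: ants at (1,4),(1,4)
  0 0 0 0 0
  0 0 0 0 3
  0 0 0 0 0
  0 0 0 0 0
  0 0 0 0 0
After step 4: ants at (0,4),(0,4)
  0 0 0 0 3
  0 0 0 0 2
  0 0 0 0 0
  0 0 0 0 0
  0 0 0 0 0

0 0 0 0 3
0 0 0 0 2
0 0 0 0 0
0 0 0 0 0
0 0 0 0 0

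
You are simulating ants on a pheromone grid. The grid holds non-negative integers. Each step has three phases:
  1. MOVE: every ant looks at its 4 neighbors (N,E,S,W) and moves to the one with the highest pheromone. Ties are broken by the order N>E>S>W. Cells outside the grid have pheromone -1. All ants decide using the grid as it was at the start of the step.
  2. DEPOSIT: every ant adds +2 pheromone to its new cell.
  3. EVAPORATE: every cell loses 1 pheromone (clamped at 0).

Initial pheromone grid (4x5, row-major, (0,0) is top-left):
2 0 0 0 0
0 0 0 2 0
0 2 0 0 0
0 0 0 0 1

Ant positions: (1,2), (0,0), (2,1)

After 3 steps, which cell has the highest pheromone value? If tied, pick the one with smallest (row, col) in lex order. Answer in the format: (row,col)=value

Step 1: ant0:(1,2)->E->(1,3) | ant1:(0,0)->E->(0,1) | ant2:(2,1)->N->(1,1)
  grid max=3 at (1,3)
Step 2: ant0:(1,3)->N->(0,3) | ant1:(0,1)->S->(1,1) | ant2:(1,1)->N->(0,1)
  grid max=2 at (0,1)
Step 3: ant0:(0,3)->S->(1,3) | ant1:(1,1)->N->(0,1) | ant2:(0,1)->S->(1,1)
  grid max=3 at (0,1)
Final grid:
  0 3 0 0 0
  0 3 0 3 0
  0 0 0 0 0
  0 0 0 0 0
Max pheromone 3 at (0,1)

Answer: (0,1)=3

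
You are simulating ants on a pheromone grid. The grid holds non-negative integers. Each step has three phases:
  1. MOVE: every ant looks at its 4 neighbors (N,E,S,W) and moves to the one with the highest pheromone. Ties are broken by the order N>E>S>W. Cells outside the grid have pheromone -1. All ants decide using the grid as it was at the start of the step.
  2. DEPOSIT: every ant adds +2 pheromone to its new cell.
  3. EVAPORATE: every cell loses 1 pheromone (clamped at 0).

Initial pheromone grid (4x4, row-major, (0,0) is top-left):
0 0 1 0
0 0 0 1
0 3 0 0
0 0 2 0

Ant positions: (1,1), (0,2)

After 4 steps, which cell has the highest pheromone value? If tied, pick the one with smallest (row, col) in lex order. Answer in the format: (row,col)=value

Step 1: ant0:(1,1)->S->(2,1) | ant1:(0,2)->E->(0,3)
  grid max=4 at (2,1)
Step 2: ant0:(2,1)->N->(1,1) | ant1:(0,3)->S->(1,3)
  grid max=3 at (2,1)
Step 3: ant0:(1,1)->S->(2,1) | ant1:(1,3)->N->(0,3)
  grid max=4 at (2,1)
Step 4: ant0:(2,1)->N->(1,1) | ant1:(0,3)->S->(1,3)
  grid max=3 at (2,1)
Final grid:
  0 0 0 0
  0 1 0 1
  0 3 0 0
  0 0 0 0
Max pheromone 3 at (2,1)

Answer: (2,1)=3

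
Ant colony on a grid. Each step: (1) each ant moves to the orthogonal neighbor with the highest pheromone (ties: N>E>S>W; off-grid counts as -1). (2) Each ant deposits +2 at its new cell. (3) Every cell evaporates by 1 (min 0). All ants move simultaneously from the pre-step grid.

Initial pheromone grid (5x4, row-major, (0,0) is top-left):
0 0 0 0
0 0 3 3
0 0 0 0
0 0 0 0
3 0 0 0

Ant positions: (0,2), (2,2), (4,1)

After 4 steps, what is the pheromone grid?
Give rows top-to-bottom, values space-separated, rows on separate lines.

After step 1: ants at (1,2),(1,2),(4,0)
  0 0 0 0
  0 0 6 2
  0 0 0 0
  0 0 0 0
  4 0 0 0
After step 2: ants at (1,3),(1,3),(3,0)
  0 0 0 0
  0 0 5 5
  0 0 0 0
  1 0 0 0
  3 0 0 0
After step 3: ants at (1,2),(1,2),(4,0)
  0 0 0 0
  0 0 8 4
  0 0 0 0
  0 0 0 0
  4 0 0 0
After step 4: ants at (1,3),(1,3),(3,0)
  0 0 0 0
  0 0 7 7
  0 0 0 0
  1 0 0 0
  3 0 0 0

0 0 0 0
0 0 7 7
0 0 0 0
1 0 0 0
3 0 0 0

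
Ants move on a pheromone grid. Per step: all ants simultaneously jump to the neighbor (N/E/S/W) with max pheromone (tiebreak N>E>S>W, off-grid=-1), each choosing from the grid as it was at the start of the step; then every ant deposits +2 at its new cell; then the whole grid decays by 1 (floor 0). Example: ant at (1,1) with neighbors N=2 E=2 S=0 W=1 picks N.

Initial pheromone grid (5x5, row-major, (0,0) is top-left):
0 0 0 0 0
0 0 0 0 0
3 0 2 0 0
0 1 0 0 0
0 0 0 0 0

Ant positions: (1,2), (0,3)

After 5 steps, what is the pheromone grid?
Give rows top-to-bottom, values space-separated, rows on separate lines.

After step 1: ants at (2,2),(0,4)
  0 0 0 0 1
  0 0 0 0 0
  2 0 3 0 0
  0 0 0 0 0
  0 0 0 0 0
After step 2: ants at (1,2),(1,4)
  0 0 0 0 0
  0 0 1 0 1
  1 0 2 0 0
  0 0 0 0 0
  0 0 0 0 0
After step 3: ants at (2,2),(0,4)
  0 0 0 0 1
  0 0 0 0 0
  0 0 3 0 0
  0 0 0 0 0
  0 0 0 0 0
After step 4: ants at (1,2),(1,4)
  0 0 0 0 0
  0 0 1 0 1
  0 0 2 0 0
  0 0 0 0 0
  0 0 0 0 0
After step 5: ants at (2,2),(0,4)
  0 0 0 0 1
  0 0 0 0 0
  0 0 3 0 0
  0 0 0 0 0
  0 0 0 0 0

0 0 0 0 1
0 0 0 0 0
0 0 3 0 0
0 0 0 0 0
0 0 0 0 0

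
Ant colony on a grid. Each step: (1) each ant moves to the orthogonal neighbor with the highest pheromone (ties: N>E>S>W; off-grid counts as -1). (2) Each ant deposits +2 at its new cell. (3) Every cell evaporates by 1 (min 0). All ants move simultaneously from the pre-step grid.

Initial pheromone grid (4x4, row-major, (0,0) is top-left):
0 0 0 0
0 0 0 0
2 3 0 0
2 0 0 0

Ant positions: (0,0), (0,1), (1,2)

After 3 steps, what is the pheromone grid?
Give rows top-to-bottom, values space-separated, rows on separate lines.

After step 1: ants at (0,1),(0,2),(0,2)
  0 1 3 0
  0 0 0 0
  1 2 0 0
  1 0 0 0
After step 2: ants at (0,2),(0,1),(0,1)
  0 4 4 0
  0 0 0 0
  0 1 0 0
  0 0 0 0
After step 3: ants at (0,1),(0,2),(0,2)
  0 5 7 0
  0 0 0 0
  0 0 0 0
  0 0 0 0

0 5 7 0
0 0 0 0
0 0 0 0
0 0 0 0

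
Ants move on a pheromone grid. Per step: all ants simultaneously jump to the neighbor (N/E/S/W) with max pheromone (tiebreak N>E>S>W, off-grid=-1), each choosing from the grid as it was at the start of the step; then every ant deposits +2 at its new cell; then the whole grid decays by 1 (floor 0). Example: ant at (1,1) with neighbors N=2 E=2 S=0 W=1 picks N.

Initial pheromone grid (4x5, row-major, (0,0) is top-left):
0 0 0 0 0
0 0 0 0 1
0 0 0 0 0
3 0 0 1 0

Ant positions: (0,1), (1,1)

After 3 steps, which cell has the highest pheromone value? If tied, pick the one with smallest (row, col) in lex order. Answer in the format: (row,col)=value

Answer: (0,1)=3

Derivation:
Step 1: ant0:(0,1)->E->(0,2) | ant1:(1,1)->N->(0,1)
  grid max=2 at (3,0)
Step 2: ant0:(0,2)->W->(0,1) | ant1:(0,1)->E->(0,2)
  grid max=2 at (0,1)
Step 3: ant0:(0,1)->E->(0,2) | ant1:(0,2)->W->(0,1)
  grid max=3 at (0,1)
Final grid:
  0 3 3 0 0
  0 0 0 0 0
  0 0 0 0 0
  0 0 0 0 0
Max pheromone 3 at (0,1)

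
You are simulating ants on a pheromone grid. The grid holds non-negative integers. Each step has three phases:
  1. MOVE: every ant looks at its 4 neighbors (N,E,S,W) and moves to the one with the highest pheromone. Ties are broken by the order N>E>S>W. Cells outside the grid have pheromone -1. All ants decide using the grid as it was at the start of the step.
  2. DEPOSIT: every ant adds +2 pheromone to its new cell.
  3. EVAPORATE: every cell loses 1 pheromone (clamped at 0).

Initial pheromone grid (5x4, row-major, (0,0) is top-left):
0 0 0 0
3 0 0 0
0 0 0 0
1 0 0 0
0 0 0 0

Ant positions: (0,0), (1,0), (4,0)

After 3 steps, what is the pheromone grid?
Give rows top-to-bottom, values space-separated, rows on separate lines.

After step 1: ants at (1,0),(0,0),(3,0)
  1 0 0 0
  4 0 0 0
  0 0 0 0
  2 0 0 0
  0 0 0 0
After step 2: ants at (0,0),(1,0),(2,0)
  2 0 0 0
  5 0 0 0
  1 0 0 0
  1 0 0 0
  0 0 0 0
After step 3: ants at (1,0),(0,0),(1,0)
  3 0 0 0
  8 0 0 0
  0 0 0 0
  0 0 0 0
  0 0 0 0

3 0 0 0
8 0 0 0
0 0 0 0
0 0 0 0
0 0 0 0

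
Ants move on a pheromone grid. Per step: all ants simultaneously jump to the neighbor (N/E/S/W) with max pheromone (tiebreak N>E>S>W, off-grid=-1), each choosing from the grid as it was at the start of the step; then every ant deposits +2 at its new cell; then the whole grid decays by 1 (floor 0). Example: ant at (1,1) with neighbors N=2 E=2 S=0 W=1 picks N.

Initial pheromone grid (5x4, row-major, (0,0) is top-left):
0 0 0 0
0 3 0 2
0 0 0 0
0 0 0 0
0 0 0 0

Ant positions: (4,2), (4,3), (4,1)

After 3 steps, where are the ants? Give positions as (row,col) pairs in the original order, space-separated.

Step 1: ant0:(4,2)->N->(3,2) | ant1:(4,3)->N->(3,3) | ant2:(4,1)->N->(3,1)
  grid max=2 at (1,1)
Step 2: ant0:(3,2)->E->(3,3) | ant1:(3,3)->W->(3,2) | ant2:(3,1)->E->(3,2)
  grid max=4 at (3,2)
Step 3: ant0:(3,3)->W->(3,2) | ant1:(3,2)->E->(3,3) | ant2:(3,2)->E->(3,3)
  grid max=5 at (3,2)

(3,2) (3,3) (3,3)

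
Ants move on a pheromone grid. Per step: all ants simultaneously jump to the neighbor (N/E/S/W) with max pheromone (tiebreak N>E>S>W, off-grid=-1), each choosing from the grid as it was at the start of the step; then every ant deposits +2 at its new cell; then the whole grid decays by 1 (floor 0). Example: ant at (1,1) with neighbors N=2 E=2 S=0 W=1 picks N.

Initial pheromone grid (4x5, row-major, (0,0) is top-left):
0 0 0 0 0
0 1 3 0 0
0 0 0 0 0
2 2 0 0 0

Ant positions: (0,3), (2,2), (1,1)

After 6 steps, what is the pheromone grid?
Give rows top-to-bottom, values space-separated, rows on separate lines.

After step 1: ants at (0,4),(1,2),(1,2)
  0 0 0 0 1
  0 0 6 0 0
  0 0 0 0 0
  1 1 0 0 0
After step 2: ants at (1,4),(0,2),(0,2)
  0 0 3 0 0
  0 0 5 0 1
  0 0 0 0 0
  0 0 0 0 0
After step 3: ants at (0,4),(1,2),(1,2)
  0 0 2 0 1
  0 0 8 0 0
  0 0 0 0 0
  0 0 0 0 0
After step 4: ants at (1,4),(0,2),(0,2)
  0 0 5 0 0
  0 0 7 0 1
  0 0 0 0 0
  0 0 0 0 0
After step 5: ants at (0,4),(1,2),(1,2)
  0 0 4 0 1
  0 0 10 0 0
  0 0 0 0 0
  0 0 0 0 0
After step 6: ants at (1,4),(0,2),(0,2)
  0 0 7 0 0
  0 0 9 0 1
  0 0 0 0 0
  0 0 0 0 0

0 0 7 0 0
0 0 9 0 1
0 0 0 0 0
0 0 0 0 0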